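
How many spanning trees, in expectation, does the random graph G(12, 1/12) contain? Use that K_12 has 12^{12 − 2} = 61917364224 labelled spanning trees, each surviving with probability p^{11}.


K_12 has 12^{12 − 2} = 61917364224 labelled spanning trees.
For each such spanning tree H, let X_H = 1 if all 11 edges of H are present in G. Then P[X_H = 1] = p^{11} = (1/12)^{11} = 1/743008370688.
By linearity of expectation: E[X] = Σ_H E[X_H] = 61917364224 · p^{11} = 61917364224 · 1/743008370688 = 1/12.
Numerically: E[X] ≈ 0.083333.

E[X] = 61917364224 · (1/12)^{11} = 1/12 ≈ 0.083333.


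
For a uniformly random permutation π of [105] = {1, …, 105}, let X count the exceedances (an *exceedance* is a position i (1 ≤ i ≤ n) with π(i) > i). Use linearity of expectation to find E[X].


Write X = Σ_{i=1}^{105} X_i, where X_i = 1_{π(i) > i}.
For each fixed i, π(i) is uniform over {1, …, 105} (marginal of a uniform permutation), so P[π(i) > i] = (n − i)/n. Summing: Σ_{i=1}^{105} (n − i)/n = (0 + 1 + … + 104)/105 = 105(105 − 1)/(2·105) = (105 − 1)/2.
Hence E[X] = Σ_{i=1}^{105} (105 − i)/105 = 52 ≈ 52.000.

E[X] = 52 = 52.000.


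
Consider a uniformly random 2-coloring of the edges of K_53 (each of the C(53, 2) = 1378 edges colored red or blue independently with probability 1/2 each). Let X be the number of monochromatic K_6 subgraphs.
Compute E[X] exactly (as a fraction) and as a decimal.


Let X = Σ_S X_S over the C(53, 6) = 22957480 subsets S of size 6, where X_S = 1 if the K_6 on S is monochromatic.
For a fixed S, the K_6 on S has C(6, 2) = 15 edges. P[all 15 edges red] = (1/2)^15, and likewise for blue, so P[monochromatic] = 2·(1/2)^15 = 2^{1 − 15} = 1/16384.
By linearity of expectation: E[X] = C(53, 6) · 2^{1 − 15} = 22957480 · 1/16384 = 2869685/2048.
Numerically: E[X] ≈ 1401.2134.

E[X] = C(53,6)·2^(1−C(6,2)) = 2869685/2048 ≈ 1401.2134.


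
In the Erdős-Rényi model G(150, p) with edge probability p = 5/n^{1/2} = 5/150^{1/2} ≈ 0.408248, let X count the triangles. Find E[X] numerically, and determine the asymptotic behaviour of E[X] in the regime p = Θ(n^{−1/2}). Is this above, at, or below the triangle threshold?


Number of potential triangles: C(150, 3) = 551300.
Each occurs with probability p³ ≈ (0.408248)³ ≈ 6.80413817e-02.
By linearity: E[X] = C(150, 3)·p³ ≈ 551300 · 6.80413817e-02 ≈ 37511.213755.
Since α = 1/2 < 1, p = c/n^{1/2} ≫ 1/n is above the triangle threshold p ~ 1/n. Asymptotically E[X] ~ (c³/6)·n^{3(1−α)} = (5³/6)·n^{1.5} → ∞; triangles are abundant w.h.p.

E[X] ≈ 37511.213755; in regime p = Θ(1/n^{1/2}) E[X] diverges (above the triangle threshold p ~ 1/n).


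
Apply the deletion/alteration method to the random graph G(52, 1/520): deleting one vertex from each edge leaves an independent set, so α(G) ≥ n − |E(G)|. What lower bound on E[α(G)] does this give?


E[|E(G)|] = C(52, 2)·p = 1326 · (1/520) = 51/20.
E[α(G)] ≥ n − E[|E(G)|] = 52 − 51/20 = 989/20.
Numerically: ≈ 49.450.
(This is only a lower bound; the true E[α(G)] may be larger.)

E[α(G)] ≥ 989/20 ≈ 49.450.


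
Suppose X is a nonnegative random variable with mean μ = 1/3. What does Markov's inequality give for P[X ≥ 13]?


μ = E[X] = 1/3, a = 13.
Markov: P[X ≥ 13] ≤ μ/a = (1/3)/13 = 1/39.
Numerically: ≈ 0.026.
(Since a = 13 > μ = 0.333, the bound 1/39 is < 1 and informative.)

P[X ≥ 13] ≤ 1/39 ≈ 0.026.


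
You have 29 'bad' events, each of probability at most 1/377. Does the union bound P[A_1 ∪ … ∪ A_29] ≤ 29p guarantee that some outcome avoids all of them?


Union bound: P[∪_{i=1}^{29} A_i] ≤ Σ_i P[A_i] ≤ 29·p = 29·(1/377) = 1/13.
Numerically: 1/13 ≈ 0.0769.
Is 1/13 < 1? YES.
Since P[∪ A_i] ≤ 1/13 < 1, the complement has P[∩ A_i^c] ≥ 1 − 1/13 = 12/13 > 0, so some outcome avoids every A_i.

29·p = 1/13 ≈ 0.0769; existence CERTIFIED by the union bound.


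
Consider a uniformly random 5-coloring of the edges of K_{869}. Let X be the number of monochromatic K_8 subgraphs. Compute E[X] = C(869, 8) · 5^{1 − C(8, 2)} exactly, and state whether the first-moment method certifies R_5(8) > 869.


E[X] = C(869, 8) · 5^{1 − 28} = 7809152053901931612 · 5^{−27} = 7809152053901931612/7450580596923828125.
As a reduced fraction: E[X] = 7809152053901931612/7450580596923828125 ≈ 1.048.
Is E[X] < 1? NO.
Since E[X] ≥ 1, the first-moment bound is inconclusive at n = 869; it does NOT by itself certify R_5(8) > 869.

E[X] = 7809152053901931612/7450580596923828125 ≈ 1.048; E[X] ≥ 1; first-moment method inconclusive here.


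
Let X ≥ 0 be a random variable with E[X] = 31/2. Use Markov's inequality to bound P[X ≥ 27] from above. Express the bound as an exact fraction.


μ = E[X] = 31/2, a = 27.
Markov: P[X ≥ 27] ≤ μ/a = (31/2)/27 = 31/54.
Numerically: ≈ 0.574074.
(Since a = 27 > μ = 15.500000, the bound 31/54 is < 1 and informative.)

P[X ≥ 27] ≤ 31/54 ≈ 0.574074.


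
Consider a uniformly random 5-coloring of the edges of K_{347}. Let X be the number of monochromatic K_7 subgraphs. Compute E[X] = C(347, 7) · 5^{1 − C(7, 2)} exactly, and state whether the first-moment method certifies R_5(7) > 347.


E[X] = C(347, 7) · 5^{1 − 21} = 113090774900334 · 5^{−20} = 113090774900334/95367431640625.
As a reduced fraction: E[X] = 113090774900334/95367431640625 ≈ 1.186.
Is E[X] < 1? NO.
Since E[X] ≥ 1, the first-moment bound is inconclusive at n = 347; it does NOT by itself certify R_5(7) > 347.

E[X] = 113090774900334/95367431640625 ≈ 1.186; E[X] ≥ 1; first-moment method inconclusive here.


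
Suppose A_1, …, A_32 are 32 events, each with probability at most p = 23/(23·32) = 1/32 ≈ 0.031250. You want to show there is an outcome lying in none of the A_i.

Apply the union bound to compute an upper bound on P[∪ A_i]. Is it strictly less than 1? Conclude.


Union bound: P[∪_{i=1}^{32} A_i] ≤ Σ_i P[A_i] ≤ 32·p = 32·(1/32) = 1.
Numerically: 1 ≈ 1.000000.
Is 1 < 1? NO.
Since the bound 1 is ≥ 1, the union bound is uninformative here; it does NOT by itself certify existence.

32·p = 1 ≈ 1.000000; existence NOT certified by the union bound.


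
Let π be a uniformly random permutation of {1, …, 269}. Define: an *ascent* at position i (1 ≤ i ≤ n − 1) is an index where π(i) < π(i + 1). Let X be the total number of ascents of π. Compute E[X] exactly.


Write X = Σ X_I over i = 1, …, 268, with X_I the indicator of one ascent.
There are 268 indicators.
For each fixed i, the pair (π(i), π(i+1)) is a uniformly random ordered pair of distinct values from {1, …, 269}; by symmetry P[π(i) < π(i+1)] = 1/2.
By linearity: E[X] = 268 · (1/2) = (269 − 1) · (1/2) = 134 ≈ 134.000.

E[X] = 134 = 134.000.


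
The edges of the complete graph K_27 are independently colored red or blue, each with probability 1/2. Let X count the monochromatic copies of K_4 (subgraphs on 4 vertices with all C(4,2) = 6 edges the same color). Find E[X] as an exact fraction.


Let X = Σ_S X_S over the C(27, 4) = 17550 subsets S of size 4, where X_S = 1 if the K_4 on S is monochromatic.
For a fixed S, the K_4 on S has C(4, 2) = 6 edges. P[all 6 edges red] = (1/2)^6, and likewise for blue, so P[monochromatic] = 2·(1/2)^6 = 2^{1 − 6} = 1/32.
Summing: E[X] = C(27, 4) · 2^{1 − 6} = 17550 · 1/32 = 8775/16.
Numerically: E[X] ≈ 548.437500.

E[X] = C(27,4)·2^(1−C(4,2)) = 8775/16 ≈ 548.437500.


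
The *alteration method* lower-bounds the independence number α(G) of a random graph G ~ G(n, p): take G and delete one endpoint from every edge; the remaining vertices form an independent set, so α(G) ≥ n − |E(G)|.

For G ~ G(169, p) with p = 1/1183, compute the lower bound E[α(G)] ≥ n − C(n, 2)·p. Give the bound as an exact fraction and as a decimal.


E[|E(G)|] = C(169, 2)·p = 14196 · (1/1183) = 12.
E[α(G)] ≥ n − E[|E(G)|] = 169 − 12 = 157.
Numerically: ≈ 157.00000.
(This is only a lower bound; the true E[α(G)] may be larger.)

E[α(G)] ≥ 157 ≈ 157.00000.


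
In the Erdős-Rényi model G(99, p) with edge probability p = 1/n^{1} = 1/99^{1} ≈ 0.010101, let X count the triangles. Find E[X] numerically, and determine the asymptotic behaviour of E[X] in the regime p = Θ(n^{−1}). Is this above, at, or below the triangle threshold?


Number of potential triangles: C(99, 3) = 156849.
Each occurs with probability p³ ≈ (0.010101)³ ≈ 1.0306102e-06.
By linearity: E[X] = C(99, 3)·p³ ≈ 156849 · 1.0306102e-06 ≈ 0.16165.
Here α = 1, so p = 1/n is exactly at the triangle threshold p ~ 1/n. Asymptotically E[X] → c³/6 = 1³/6 = 1/6 ≈ 0.16667, a bounded constant. In this regime the triangle count is asymptotically Poisson(c³/6).

E[X] ≈ 0.16165; in regime p = Θ(1/n^{1}) E[X] stays bounded (at the triangle threshold p ~ 1/n).


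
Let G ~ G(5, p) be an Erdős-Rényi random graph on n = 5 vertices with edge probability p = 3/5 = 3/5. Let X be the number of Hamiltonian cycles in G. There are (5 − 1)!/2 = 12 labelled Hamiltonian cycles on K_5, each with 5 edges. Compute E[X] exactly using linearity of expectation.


K_5 has (5 − 1)!/2 = 12 labelled Hamiltonian cycles.
For each such Hamiltonian cycle H, let X_H = 1 if all 5 edges of H are present in G. Then P[X_H = 1] = p^{5} = (3/5)^{5} = 243/3125.
By linearity of expectation: E[X] = Σ_H E[X_H] = 12 · p^{5} = 12 · 243/3125 = 2916/3125.
Numerically: E[X] ≈ 0.93312.

E[X] = 12 · (3/5)^{5} = 2916/3125 ≈ 0.93312.


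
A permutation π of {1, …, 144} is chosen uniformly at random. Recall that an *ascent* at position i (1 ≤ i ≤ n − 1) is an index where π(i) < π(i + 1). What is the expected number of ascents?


Write X = Σ X_I over i = 1, …, 143, with X_I the indicator of one ascent.
There are 143 indicators.
For each fixed i, the pair (π(i), π(i+1)) is a uniformly random ordered pair of distinct values from {1, …, 144}; by symmetry P[π(i) < π(i+1)] = 1/2.
By linearity: E[X] = 143 · (1/2) = (144 − 1) · (1/2) = 143/2 ≈ 71.50000.

E[X] = 143/2 = 71.50000.


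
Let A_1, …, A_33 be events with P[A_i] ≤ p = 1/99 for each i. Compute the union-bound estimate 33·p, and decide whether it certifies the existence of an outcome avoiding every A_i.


Union bound: P[∪_{i=1}^{33} A_i] ≤ Σ_i P[A_i] ≤ 33·p = 33·(1/99) = 1/3.
Numerically: 1/3 ≈ 0.3333333.
Is 1/3 < 1? YES.
Since P[∪ A_i] ≤ 1/3 < 1, the complement has P[∩ A_i^c] ≥ 1 − 1/3 = 2/3 > 0, so some outcome avoids every A_i.

33·p = 1/3 ≈ 0.3333333; existence CERTIFIED by the union bound.


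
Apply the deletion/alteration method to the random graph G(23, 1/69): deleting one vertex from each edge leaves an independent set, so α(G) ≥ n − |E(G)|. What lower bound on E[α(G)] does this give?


E[|E(G)|] = C(23, 2)·p = 253 · (1/69) = 11/3.
E[α(G)] ≥ n − E[|E(G)|] = 23 − 11/3 = 58/3.
Numerically: ≈ 19.333.
(This is only a lower bound; the true E[α(G)] may be larger.)

E[α(G)] ≥ 58/3 ≈ 19.333.


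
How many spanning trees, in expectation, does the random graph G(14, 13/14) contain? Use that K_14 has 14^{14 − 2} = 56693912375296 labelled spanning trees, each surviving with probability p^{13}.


K_14 has 14^{14 − 2} = 56693912375296 labelled spanning trees.
For each such spanning tree H, let X_H = 1 if all 13 edges of H are present in G. Then P[X_H = 1] = p^{13} = (13/14)^{13} = 302875106592253/793714773254144.
By linearity: E[X] = Σ_H E[X_H] = 56693912375296 · p^{13} = 56693912375296 · 302875106592253/793714773254144 = 302875106592253/14.
Numerically: E[X] ≈ 2.16339e+13.

E[X] = 56693912375296 · (13/14)^{13} = 302875106592253/14 ≈ 2.16339e+13.


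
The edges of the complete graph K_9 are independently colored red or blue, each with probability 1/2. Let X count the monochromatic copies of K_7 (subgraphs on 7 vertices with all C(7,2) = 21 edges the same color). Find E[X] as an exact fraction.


Let X = Σ_S X_S over the C(9, 7) = 36 subsets S of size 7, where X_S = 1 if the K_7 on S is monochromatic.
For a fixed S, the K_7 on S has C(7, 2) = 21 edges. P[all 21 edges red] = (1/2)^21, and likewise for blue, so P[monochromatic] = 2·(1/2)^21 = 2^{1 − 21} = 1/1048576.
By linearity of expectation: E[X] = C(9, 7) · 2^{1 − 21} = 36 · 1/1048576 = 9/262144.
Numerically: E[X] ≈ 0.0000.

E[X] = C(9,7)·2^(1−C(7,2)) = 9/262144 ≈ 0.0000.


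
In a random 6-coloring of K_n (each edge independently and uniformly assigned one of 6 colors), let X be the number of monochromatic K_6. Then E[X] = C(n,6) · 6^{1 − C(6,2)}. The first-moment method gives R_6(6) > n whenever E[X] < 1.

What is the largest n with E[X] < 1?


We need C(n, 6) · 6^{1 − 15} < 1, i.e. C(n, 6) < 6^{15 − 1} = 78364164096.
Check values of n near the boundary:
  n = 193: C(193, 6) = 66364016544; 66364016544 < 78364164096? YES
  n = 194: C(194, 6) = 68482017072; 68482017072 < 78364164096? YES
  n = 195: C(195, 6) = 70656049360; 70656049360 < 78364164096? YES
  n = 196: C(196, 6) = 72887293024; 72887293024 < 78364164096? YES
  n = 197: C(197, 6) = 75176946208; 75176946208 < 78364164096? YES
  n = 198: C(198, 6) = 77526225777; 77526225777 < 78364164096? YES
  n = 199: C(199, 6) = 79936367511; 79936367511 < 78364164096? NO
  n = 200: C(200, 6) = 82408626300; 82408626300 < 78364164096? NO
The largest n with C(n, 6) < 78364164096 is n = 198 (where E[X] = 25842075259/26121388032 ≈ 0.9893071). Hence R_6(6) > 198, i.e. R_6(6) ≥ 199.

Largest n = 198; hence R_6(6) > 198.


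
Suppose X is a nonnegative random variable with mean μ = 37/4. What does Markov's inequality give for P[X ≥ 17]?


μ = E[X] = 37/4, a = 17.
Markov: P[X ≥ 17] ≤ μ/a = (37/4)/17 = 37/68.
Numerically: ≈ 0.54412.
(Since a = 17 > μ = 9.25000, the bound 37/68 is < 1 and informative.)

P[X ≥ 17] ≤ 37/68 ≈ 0.54412.


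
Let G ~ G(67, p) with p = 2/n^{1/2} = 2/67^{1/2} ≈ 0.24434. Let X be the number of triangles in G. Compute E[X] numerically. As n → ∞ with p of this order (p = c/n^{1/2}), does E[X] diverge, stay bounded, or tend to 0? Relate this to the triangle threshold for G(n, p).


Number of potential triangles: C(67, 3) = 47905.
Each occurs with probability p³ ≈ (0.24434)³ ≈ 1.4587396e-02.
By linearity: E[X] = C(67, 3)·p³ ≈ 47905 · 1.4587396e-02 ≈ 698.80922.
Since α = 1/2 < 1, p = c/n^{1/2} ≫ 1/n is above the triangle threshold p ~ 1/n. Asymptotically E[X] ~ (c³/6)·n^{3(1−α)} = (2³/6)·n^{1.5} → ∞; triangles are abundant w.h.p.

E[X] ≈ 698.80922; in regime p = Θ(1/n^{1/2}) E[X] diverges (above the triangle threshold p ~ 1/n).


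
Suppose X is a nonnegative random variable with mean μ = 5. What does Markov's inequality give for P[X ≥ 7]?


μ = E[X] = 5, a = 7.
Markov: P[X ≥ 7] ≤ μ/a = (5)/7 = 5/7.
Numerically: ≈ 0.71429.
(Since a = 7 > μ = 5.00000, the bound 5/7 is < 1 and informative.)

P[X ≥ 7] ≤ 5/7 ≈ 0.71429.


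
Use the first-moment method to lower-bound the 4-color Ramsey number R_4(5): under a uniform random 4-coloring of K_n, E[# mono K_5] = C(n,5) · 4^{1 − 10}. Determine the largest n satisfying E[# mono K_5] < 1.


We need C(n, 5) · 4^{1 − 10} < 1, i.e. C(n, 5) < 4^{10 − 1} = 262144.
Check values of n near the boundary:
  n = 29: C(29, 5) = 118755; 118755 < 262144? YES
  n = 30: C(30, 5) = 142506; 142506 < 262144? YES
  n = 31: C(31, 5) = 169911; 169911 < 262144? YES
  n = 32: C(32, 5) = 201376; 201376 < 262144? YES
  n = 33: C(33, 5) = 237336; 237336 < 262144? YES
  n = 34: C(34, 5) = 278256; 278256 < 262144? NO
  n = 35: C(35, 5) = 324632; 324632 < 262144? NO
  n = 36: C(36, 5) = 376992; 376992 < 262144? NO
The largest n with C(n, 5) < 262144 is n = 33 (where E[X] = 29667/32768 ≈ 0.90536). Hence R_4(5) > 33, i.e. R_4(5) ≥ 34.

Largest n = 33; hence R_4(5) > 33.


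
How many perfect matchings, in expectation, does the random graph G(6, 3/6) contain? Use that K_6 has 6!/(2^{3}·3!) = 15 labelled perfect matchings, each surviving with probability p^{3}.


K_6 has 6!/(2^{3}·3!) = 15 labelled perfect matchings.
For each such perfect matching H, let X_H = 1 if all 3 edges of H are present in G. Then P[X_H = 1] = p^{3} = (1/2)^{3} = 1/8.
By linearity: E[X] = Σ_H E[X_H] = 15 · p^{3} = 15 · 1/8 = 15/8.
Numerically: E[X] ≈ 1.875.

E[X] = 15 · (1/2)^{3} = 15/8 ≈ 1.875.


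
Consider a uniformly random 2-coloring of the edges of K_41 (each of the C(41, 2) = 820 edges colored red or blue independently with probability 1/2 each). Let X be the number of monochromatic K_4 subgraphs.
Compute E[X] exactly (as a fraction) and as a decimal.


Let X = Σ_S X_S over the C(41, 4) = 101270 subsets S of size 4, where X_S = 1 if the K_4 on S is monochromatic.
For a fixed S, the K_4 on S has C(4, 2) = 6 edges. P[all 6 edges red] = (1/2)^6, and likewise for blue, so P[monochromatic] = 2·(1/2)^6 = 2^{1 − 6} = 1/32.
By linearity of expectation: E[X] = C(41, 4) · 2^{1 − 6} = 101270 · 1/32 = 50635/16.
Numerically: E[X] ≈ 3164.687500.

E[X] = C(41,4)·2^(1−C(4,2)) = 50635/16 ≈ 3164.687500.


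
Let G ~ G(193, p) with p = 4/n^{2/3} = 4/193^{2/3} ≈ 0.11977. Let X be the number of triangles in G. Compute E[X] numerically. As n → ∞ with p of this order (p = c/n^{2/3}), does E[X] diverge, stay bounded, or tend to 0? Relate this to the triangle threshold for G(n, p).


Number of potential triangles: C(193, 3) = 1179616.
Each occurs with probability p³ ≈ (0.11977)³ ≈ 1.7181669e-03.
By linearity: E[X] = C(193, 3)·p³ ≈ 1179616 · 1.7181669e-03 ≈ 2026.77720.
Since α = 2/3 < 1, p = c/n^{2/3} ≫ 1/n is above the triangle threshold p ~ 1/n. Asymptotically E[X] ~ (c³/6)·n^{3(1−α)} = (4³/6)·n^{1} → ∞; triangles are abundant w.h.p.

E[X] ≈ 2026.77720; in regime p = Θ(1/n^{2/3}) E[X] diverges (above the triangle threshold p ~ 1/n).


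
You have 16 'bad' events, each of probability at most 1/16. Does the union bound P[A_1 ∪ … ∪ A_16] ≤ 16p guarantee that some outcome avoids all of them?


Union bound: P[∪_{i=1}^{16} A_i] ≤ Σ_i P[A_i] ≤ 16·p = 16·(1/16) = 1.
Numerically: 1 ≈ 1.0000.
Is 1 < 1? NO.
Since the bound 1 is ≥ 1, the union bound is uninformative here; it does NOT by itself certify existence.

16·p = 1 ≈ 1.0000; existence NOT certified by the union bound.


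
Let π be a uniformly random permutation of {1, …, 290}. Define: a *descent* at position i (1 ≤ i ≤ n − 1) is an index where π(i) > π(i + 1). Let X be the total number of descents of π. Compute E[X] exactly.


Write X = Σ X_I over i = 1, …, 289, with X_I the indicator of one descent.
There are 289 indicators.
For each fixed i, the pair (π(i), π(i+1)) is a uniformly random ordered pair of distinct values from {1, …, 290}; by symmetry P[π(i) > π(i+1)] = 1/2.
By linearity: E[X] = 289 · (1/2) = (290 − 1) · (1/2) = 289/2 ≈ 144.500.

E[X] = 289/2 = 144.500.


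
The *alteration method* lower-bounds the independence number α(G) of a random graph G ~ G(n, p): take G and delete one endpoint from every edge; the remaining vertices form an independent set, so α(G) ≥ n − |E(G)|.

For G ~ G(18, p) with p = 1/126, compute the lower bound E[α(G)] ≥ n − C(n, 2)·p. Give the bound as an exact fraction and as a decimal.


E[|E(G)|] = C(18, 2)·p = 153 · (1/126) = 17/14.
E[α(G)] ≥ n − E[|E(G)|] = 18 − 17/14 = 235/14.
Numerically: ≈ 16.7857.
(This is only a lower bound; the true E[α(G)] may be larger.)

E[α(G)] ≥ 235/14 ≈ 16.7857.


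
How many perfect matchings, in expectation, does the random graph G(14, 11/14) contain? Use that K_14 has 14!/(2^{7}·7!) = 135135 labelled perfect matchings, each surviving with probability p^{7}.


K_14 has 14!/(2^{7}·7!) = 135135 labelled perfect matchings.
For each such perfect matching H, let X_H = 1 if all 7 edges of H are present in G. Then P[X_H = 1] = p^{7} = (11/14)^{7} = 19487171/105413504.
By linearity: E[X] = Σ_H E[X_H] = 135135 · p^{7} = 135135 · 19487171/105413504 = 376199836155/15059072.
Numerically: E[X] ≈ 2.498e+04.

E[X] = 135135 · (11/14)^{7} = 376199836155/15059072 ≈ 2.498e+04.


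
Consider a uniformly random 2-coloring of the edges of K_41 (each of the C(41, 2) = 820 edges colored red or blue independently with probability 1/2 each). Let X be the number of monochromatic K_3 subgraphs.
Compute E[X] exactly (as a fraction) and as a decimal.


Let X = Σ_S X_S over the C(41, 3) = 10660 subsets S of size 3, where X_S = 1 if the K_3 on S is monochromatic.
For a fixed S, the K_3 on S has C(3, 2) = 3 edges. P[all 3 edges red] = (1/2)^3, and likewise for blue, so P[monochromatic] = 2·(1/2)^3 = 2^{1 − 3} = 1/4.
By linearity: E[X] = C(41, 3) · 2^{1 − 3} = 10660 · 1/4 = 2665.
Numerically: E[X] ≈ 2665.0000.

E[X] = C(41,3)·2^(1−C(3,2)) = 2665 ≈ 2665.0000.


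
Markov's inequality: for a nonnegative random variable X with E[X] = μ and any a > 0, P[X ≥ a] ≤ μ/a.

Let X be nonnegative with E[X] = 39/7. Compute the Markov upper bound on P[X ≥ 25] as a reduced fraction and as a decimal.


μ = E[X] = 39/7, a = 25.
Markov: P[X ≥ 25] ≤ μ/a = (39/7)/25 = 39/175.
Numerically: ≈ 0.223.
(Since a = 25 > μ = 5.571, the bound 39/175 is < 1 and informative.)

P[X ≥ 25] ≤ 39/175 ≈ 0.223.


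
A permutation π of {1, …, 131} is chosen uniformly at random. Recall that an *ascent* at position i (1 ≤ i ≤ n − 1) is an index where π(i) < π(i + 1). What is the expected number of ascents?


Write X = Σ X_I over i = 1, …, 130, with X_I the indicator of one ascent.
There are 130 indicators.
For each fixed i, the pair (π(i), π(i+1)) is a uniformly random ordered pair of distinct values from {1, …, 131}; by symmetry P[π(i) < π(i+1)] = 1/2.
By linearity: E[X] = 130 · (1/2) = (131 − 1) · (1/2) = 65 ≈ 65.000.

E[X] = 65 = 65.000.


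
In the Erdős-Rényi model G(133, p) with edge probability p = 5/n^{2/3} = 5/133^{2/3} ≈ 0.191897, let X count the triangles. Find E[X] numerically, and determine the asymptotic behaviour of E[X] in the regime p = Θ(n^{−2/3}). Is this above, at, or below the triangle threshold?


Number of potential triangles: C(133, 3) = 383306.
Each occurs with probability p³ ≈ (0.191897)³ ≈ 7.06653853e-03.
By linearity: E[X] = C(133, 3)·p³ ≈ 383306 · 7.06653853e-03 ≈ 2708.646617.
Since α = 2/3 < 1, p = c/n^{2/3} ≫ 1/n is above the triangle threshold p ~ 1/n. Asymptotically E[X] ~ (c³/6)·n^{3(1−α)} = (5³/6)·n^{1} → ∞; triangles are abundant w.h.p.

E[X] ≈ 2708.646617; in regime p = Θ(1/n^{2/3}) E[X] diverges (above the triangle threshold p ~ 1/n).


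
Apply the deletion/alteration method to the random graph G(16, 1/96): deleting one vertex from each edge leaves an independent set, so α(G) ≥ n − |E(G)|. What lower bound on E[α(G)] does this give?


E[|E(G)|] = C(16, 2)·p = 120 · (1/96) = 5/4.
E[α(G)] ≥ n − E[|E(G)|] = 16 − 5/4 = 59/4.
Numerically: ≈ 14.750000.
(This is only a lower bound; the true E[α(G)] may be larger.)

E[α(G)] ≥ 59/4 ≈ 14.750000.


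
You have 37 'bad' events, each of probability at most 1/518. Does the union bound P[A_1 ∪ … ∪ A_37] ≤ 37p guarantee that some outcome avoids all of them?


Union bound: P[∪_{i=1}^{37} A_i] ≤ Σ_i P[A_i] ≤ 37·p = 37·(1/518) = 1/14.
Numerically: 1/14 ≈ 0.0714286.
Is 1/14 < 1? YES.
Since P[∪ A_i] ≤ 1/14 < 1, the complement has P[∩ A_i^c] ≥ 1 − 1/14 = 13/14 > 0, so some outcome avoids every A_i.

37·p = 1/14 ≈ 0.0714286; existence CERTIFIED by the union bound.


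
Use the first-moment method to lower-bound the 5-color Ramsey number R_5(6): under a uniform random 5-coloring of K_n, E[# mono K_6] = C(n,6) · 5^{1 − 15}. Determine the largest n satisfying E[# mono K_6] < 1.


We need C(n, 6) · 5^{1 − 15} < 1, i.e. C(n, 6) < 5^{15 − 1} = 6103515625.
Check values of n near the boundary:
  n = 124: C(124, 6) = 4465475476; 4465475476 < 6103515625? YES
  n = 125: C(125, 6) = 4690625500; 4690625500 < 6103515625? YES
  n = 126: C(126, 6) = 4925156775; 4925156775 < 6103515625? YES
  n = 127: C(127, 6) = 5169379425; 5169379425 < 6103515625? YES
  n = 128: C(128, 6) = 5423611200; 5423611200 < 6103515625? YES
  n = 129: C(129, 6) = 5688177600; 5688177600 < 6103515625? YES
  n = 130: C(130, 6) = 5963412000; 5963412000 < 6103515625? YES
  n = 131: C(131, 6) = 6249655776; 6249655776 < 6103515625? NO
The largest n with C(n, 6) < 6103515625 is n = 130 (where E[X] = 47707296/48828125 ≈ 0.9770454). Hence R_5(6) > 130, i.e. R_5(6) ≥ 131.

Largest n = 130; hence R_5(6) > 130.


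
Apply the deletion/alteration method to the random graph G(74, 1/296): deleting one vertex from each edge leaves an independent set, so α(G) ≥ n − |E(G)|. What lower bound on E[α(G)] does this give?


E[|E(G)|] = C(74, 2)·p = 2701 · (1/296) = 73/8.
E[α(G)] ≥ n − E[|E(G)|] = 74 − 73/8 = 519/8.
Numerically: ≈ 64.875.
(This is only a lower bound; the true E[α(G)] may be larger.)

E[α(G)] ≥ 519/8 ≈ 64.875.


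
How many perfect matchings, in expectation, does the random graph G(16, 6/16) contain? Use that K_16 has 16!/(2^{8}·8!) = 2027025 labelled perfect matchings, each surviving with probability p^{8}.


K_16 has 16!/(2^{8}·8!) = 2027025 labelled perfect matchings.
For each such perfect matching H, let X_H = 1 if all 8 edges of H are present in G. Then P[X_H = 1] = p^{8} = (3/8)^{8} = 6561/16777216.
By linearity of expectation: E[X] = Σ_H E[X_H] = 2027025 · p^{8} = 2027025 · 6561/16777216 = 13299311025/16777216.
Numerically: E[X] ≈ 793.

E[X] = 2027025 · (3/8)^{8} = 13299311025/16777216 ≈ 793.


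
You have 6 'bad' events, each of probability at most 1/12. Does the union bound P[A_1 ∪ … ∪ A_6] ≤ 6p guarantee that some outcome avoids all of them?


Union bound: P[∪_{i=1}^{6} A_i] ≤ Σ_i P[A_i] ≤ 6·p = 6·(1/12) = 1/2.
Numerically: 1/2 ≈ 0.500.
Is 1/2 < 1? YES.
Since P[∪ A_i] ≤ 1/2 < 1, the complement has P[∩ A_i^c] ≥ 1 − 1/2 = 1/2 > 0, so some outcome avoids every A_i.

6·p = 1/2 ≈ 0.500; existence CERTIFIED by the union bound.


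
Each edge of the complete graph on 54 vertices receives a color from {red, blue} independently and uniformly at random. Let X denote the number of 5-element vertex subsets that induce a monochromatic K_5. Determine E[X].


Let X = Σ_S X_S over the C(54, 5) = 3162510 subsets S of size 5, where X_S = 1 if the K_5 on S is monochromatic.
For a fixed S, the K_5 on S has C(5, 2) = 10 edges. P[all 10 edges red] = (1/2)^10, and likewise for blue, so P[monochromatic] = 2·(1/2)^10 = 2^{1 − 10} = 1/512.
Summing: E[X] = C(54, 5) · 2^{1 − 10} = 3162510 · 1/512 = 1581255/256.
Numerically: E[X] ≈ 6176.777.

E[X] = C(54,5)·2^(1−C(5,2)) = 1581255/256 ≈ 6176.777.


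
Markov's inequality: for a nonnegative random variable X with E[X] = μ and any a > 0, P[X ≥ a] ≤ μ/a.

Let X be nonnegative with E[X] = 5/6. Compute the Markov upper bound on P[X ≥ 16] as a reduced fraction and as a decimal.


μ = E[X] = 5/6, a = 16.
Markov: P[X ≥ 16] ≤ μ/a = (5/6)/16 = 5/96.
Numerically: ≈ 0.05208.
(Since a = 16 > μ = 0.83333, the bound 5/96 is < 1 and informative.)

P[X ≥ 16] ≤ 5/96 ≈ 0.05208.


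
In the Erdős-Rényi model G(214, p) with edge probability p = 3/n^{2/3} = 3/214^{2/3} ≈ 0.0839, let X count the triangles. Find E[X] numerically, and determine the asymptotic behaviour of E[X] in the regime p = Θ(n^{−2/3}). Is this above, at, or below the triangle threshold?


Number of potential triangles: C(214, 3) = 1610564.
Each occurs with probability p³ ≈ (0.0839)³ ≈ 5.89571e-04.
By linearity: E[X] = C(214, 3)·p³ ≈ 1610564 · 5.89571e-04 ≈ 949.542.
Since α = 2/3 < 1, p = c/n^{2/3} ≫ 1/n is above the triangle threshold p ~ 1/n. Asymptotically E[X] ~ (c³/6)·n^{3(1−α)} = (3³/6)·n^{1} → ∞; triangles are abundant w.h.p.

E[X] ≈ 949.542; in regime p = Θ(1/n^{2/3}) E[X] diverges (above the triangle threshold p ~ 1/n).


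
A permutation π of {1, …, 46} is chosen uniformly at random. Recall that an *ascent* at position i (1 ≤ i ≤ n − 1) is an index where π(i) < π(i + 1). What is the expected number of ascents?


Write X = Σ X_I over i = 1, …, 45, with X_I the indicator of one ascent.
There are 45 indicators.
For each fixed i, the pair (π(i), π(i+1)) is a uniformly random ordered pair of distinct values from {1, …, 46}; by symmetry P[π(i) < π(i+1)] = 1/2.
By linearity: E[X] = 45 · (1/2) = (46 − 1) · (1/2) = 45/2 ≈ 22.5000.

E[X] = 45/2 = 22.5000.


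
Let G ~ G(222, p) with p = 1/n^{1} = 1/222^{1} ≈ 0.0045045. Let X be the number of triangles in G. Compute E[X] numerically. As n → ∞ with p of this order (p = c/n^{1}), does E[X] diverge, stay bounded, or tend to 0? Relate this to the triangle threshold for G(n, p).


Number of potential triangles: C(222, 3) = 1798940.
Each occurs with probability p³ ≈ (0.0045045)³ ≈ 9.13989227e-08.
By linearity: E[X] = C(222, 3)·p³ ≈ 1798940 · 9.13989227e-08 ≈ 0.164421.
Here α = 1, so p = 1/n is exactly at the triangle threshold p ~ 1/n. Asymptotically E[X] → c³/6 = 1³/6 = 1/6 ≈ 0.166667, a bounded constant. In this regime the triangle count is asymptotically Poisson(c³/6).

E[X] ≈ 0.164421; in regime p = Θ(1/n^{1}) E[X] stays bounded (at the triangle threshold p ~ 1/n).


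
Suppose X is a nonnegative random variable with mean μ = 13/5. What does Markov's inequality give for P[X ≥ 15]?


μ = E[X] = 13/5, a = 15.
Markov: P[X ≥ 15] ≤ μ/a = (13/5)/15 = 13/75.
Numerically: ≈ 0.173333.
(Since a = 15 > μ = 2.600000, the bound 13/75 is < 1 and informative.)

P[X ≥ 15] ≤ 13/75 ≈ 0.173333.


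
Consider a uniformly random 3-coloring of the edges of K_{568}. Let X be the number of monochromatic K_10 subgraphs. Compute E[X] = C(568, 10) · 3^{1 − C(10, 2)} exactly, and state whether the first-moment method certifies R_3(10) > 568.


E[X] = C(568, 10) · 3^{1 − 45} = 889446337783744949208 · 3^{−44} = 889446337783744949208/984770902183611232881.
As a reduced fraction: E[X] = 98827370864860549912/109418989131512359209 ≈ 0.90320.
Is E[X] < 1? YES.
Since E[X] < 1, there exists a 3-coloring of K_{568} with no monochromatic K_10; hence R_3(10) > 568.

E[X] = 98827370864860549912/109418989131512359209 ≈ 0.90320; E[X] < 1, so R_3(10) > 568.


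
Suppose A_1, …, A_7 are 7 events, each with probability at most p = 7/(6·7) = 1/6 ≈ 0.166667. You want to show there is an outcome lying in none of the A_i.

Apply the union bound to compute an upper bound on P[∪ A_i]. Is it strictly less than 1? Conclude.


Union bound: P[∪_{i=1}^{7} A_i] ≤ Σ_i P[A_i] ≤ 7·p = 7·(1/6) = 7/6.
Numerically: 7/6 ≈ 1.166667.
Is 7/6 < 1? NO.
Since the bound 7/6 is ≥ 1, the union bound is uninformative here; it does NOT by itself certify existence.

7·p = 7/6 ≈ 1.166667; existence NOT certified by the union bound.


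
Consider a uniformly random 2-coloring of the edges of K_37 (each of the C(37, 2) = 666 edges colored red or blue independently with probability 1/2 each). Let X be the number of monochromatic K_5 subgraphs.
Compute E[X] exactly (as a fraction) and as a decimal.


Let X = Σ_S X_S over the C(37, 5) = 435897 subsets S of size 5, where X_S = 1 if the K_5 on S is monochromatic.
For a fixed S, the K_5 on S has C(5, 2) = 10 edges. P[all 10 edges red] = (1/2)^10, and likewise for blue, so P[monochromatic] = 2·(1/2)^10 = 2^{1 − 10} = 1/512.
Summing: E[X] = C(37, 5) · 2^{1 − 10} = 435897 · 1/512 = 435897/512.
Numerically: E[X] ≈ 851.361328.

E[X] = C(37,5)·2^(1−C(5,2)) = 435897/512 ≈ 851.361328.


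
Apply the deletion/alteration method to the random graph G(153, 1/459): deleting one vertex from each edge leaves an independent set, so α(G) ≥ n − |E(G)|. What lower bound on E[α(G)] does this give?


E[|E(G)|] = C(153, 2)·p = 11628 · (1/459) = 76/3.
E[α(G)] ≥ n − E[|E(G)|] = 153 − 76/3 = 383/3.
Numerically: ≈ 127.6667.
(This is only a lower bound; the true E[α(G)] may be larger.)

E[α(G)] ≥ 383/3 ≈ 127.6667.


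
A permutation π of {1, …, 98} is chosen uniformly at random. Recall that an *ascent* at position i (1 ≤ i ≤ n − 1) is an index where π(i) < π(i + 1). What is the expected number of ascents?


Write X = Σ X_I over i = 1, …, 97, with X_I the indicator of one ascent.
There are 97 indicators.
For each fixed i, the pair (π(i), π(i+1)) is a uniformly random ordered pair of distinct values from {1, …, 98}; by symmetry P[π(i) < π(i+1)] = 1/2.
By linearity: E[X] = 97 · (1/2) = (98 − 1) · (1/2) = 97/2 ≈ 48.500.

E[X] = 97/2 = 48.500.


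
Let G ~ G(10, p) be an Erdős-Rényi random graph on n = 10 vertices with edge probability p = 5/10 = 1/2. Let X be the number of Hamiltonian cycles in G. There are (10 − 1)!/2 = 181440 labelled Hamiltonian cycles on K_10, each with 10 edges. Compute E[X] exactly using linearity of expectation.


K_10 has (10 − 1)!/2 = 181440 labelled Hamiltonian cycles.
For each such Hamiltonian cycle H, let X_H = 1 if all 10 edges of H are present in G. Then P[X_H = 1] = p^{10} = (1/2)^{10} = 1/1024.
By linearity of expectation: E[X] = Σ_H E[X_H] = 181440 · p^{10} = 181440 · 1/1024 = 2835/16.
Numerically: E[X] ≈ 177.19.

E[X] = 181440 · (1/2)^{10} = 2835/16 ≈ 177.19.


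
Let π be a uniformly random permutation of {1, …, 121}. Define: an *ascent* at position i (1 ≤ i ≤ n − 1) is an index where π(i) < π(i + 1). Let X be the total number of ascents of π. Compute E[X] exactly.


Write X = Σ X_I over i = 1, …, 120, with X_I the indicator of one ascent.
There are 120 indicators.
For each fixed i, the pair (π(i), π(i+1)) is a uniformly random ordered pair of distinct values from {1, …, 121}; by symmetry P[π(i) < π(i+1)] = 1/2.
By linearity: E[X] = 120 · (1/2) = (121 − 1) · (1/2) = 60 ≈ 60.0000.

E[X] = 60 = 60.0000.


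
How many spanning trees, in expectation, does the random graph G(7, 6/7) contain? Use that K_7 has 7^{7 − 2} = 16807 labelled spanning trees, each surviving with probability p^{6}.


K_7 has 7^{7 − 2} = 16807 labelled spanning trees.
For each such spanning tree H, let X_H = 1 if all 6 edges of H are present in G. Then P[X_H = 1] = p^{6} = (6/7)^{6} = 46656/117649.
Summing the indicators: E[X] = Σ_H E[X_H] = 16807 · p^{6} = 16807 · 46656/117649 = 46656/7.
Numerically: E[X] ≈ 6.67e+03.

E[X] = 16807 · (6/7)^{6} = 46656/7 ≈ 6.67e+03.


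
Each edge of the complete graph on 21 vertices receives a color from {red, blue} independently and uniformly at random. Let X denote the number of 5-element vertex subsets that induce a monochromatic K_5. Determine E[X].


Let X = Σ_S X_S over the C(21, 5) = 20349 subsets S of size 5, where X_S = 1 if the K_5 on S is monochromatic.
For a fixed S, the K_5 on S has C(5, 2) = 10 edges. P[all 10 edges red] = (1/2)^10, and likewise for blue, so P[monochromatic] = 2·(1/2)^10 = 2^{1 − 10} = 1/512.
By linearity: E[X] = C(21, 5) · 2^{1 − 10} = 20349 · 1/512 = 20349/512.
Numerically: E[X] ≈ 39.7441.

E[X] = C(21,5)·2^(1−C(5,2)) = 20349/512 ≈ 39.7441.


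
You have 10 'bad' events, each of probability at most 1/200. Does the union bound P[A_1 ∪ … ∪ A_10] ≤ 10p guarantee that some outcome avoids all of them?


Union bound: P[∪_{i=1}^{10} A_i] ≤ Σ_i P[A_i] ≤ 10·p = 10·(1/200) = 1/20.
Numerically: 1/20 ≈ 0.050000.
Is 1/20 < 1? YES.
Since P[∪ A_i] ≤ 1/20 < 1, the complement has P[∩ A_i^c] ≥ 1 − 1/20 = 19/20 > 0, so some outcome avoids every A_i.

10·p = 1/20 ≈ 0.050000; existence CERTIFIED by the union bound.


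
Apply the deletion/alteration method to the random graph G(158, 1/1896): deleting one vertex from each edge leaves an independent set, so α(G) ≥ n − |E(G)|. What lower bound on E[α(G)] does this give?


E[|E(G)|] = C(158, 2)·p = 12403 · (1/1896) = 157/24.
E[α(G)] ≥ n − E[|E(G)|] = 158 − 157/24 = 3635/24.
Numerically: ≈ 151.458.
(This is only a lower bound; the true E[α(G)] may be larger.)

E[α(G)] ≥ 3635/24 ≈ 151.458.


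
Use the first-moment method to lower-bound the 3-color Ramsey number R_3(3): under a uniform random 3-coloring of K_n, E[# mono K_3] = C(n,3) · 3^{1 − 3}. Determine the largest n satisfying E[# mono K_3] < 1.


We need C(n, 3) · 3^{1 − 3} < 1, i.e. C(n, 3) < 3^{3 − 1} = 9.
Check values of n near the boundary:
  n = 3: C(3, 3) = 1; 1 < 9? YES
  n = 4: C(4, 3) = 4; 4 < 9? YES
  n = 5: C(5, 3) = 10; 10 < 9? NO
  n = 6: C(6, 3) = 20; 20 < 9? NO
  n = 7: C(7, 3) = 35; 35 < 9? NO
The largest n with C(n, 3) < 9 is n = 4 (where E[X] = 4/9 ≈ 0.444). Hence R_3(3) > 4, i.e. R_3(3) ≥ 5.

Largest n = 4; hence R_3(3) > 4.


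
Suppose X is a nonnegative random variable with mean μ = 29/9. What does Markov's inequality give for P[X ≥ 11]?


μ = E[X] = 29/9, a = 11.
Markov: P[X ≥ 11] ≤ μ/a = (29/9)/11 = 29/99.
Numerically: ≈ 0.29293.
(Since a = 11 > μ = 3.22222, the bound 29/99 is < 1 and informative.)

P[X ≥ 11] ≤ 29/99 ≈ 0.29293.


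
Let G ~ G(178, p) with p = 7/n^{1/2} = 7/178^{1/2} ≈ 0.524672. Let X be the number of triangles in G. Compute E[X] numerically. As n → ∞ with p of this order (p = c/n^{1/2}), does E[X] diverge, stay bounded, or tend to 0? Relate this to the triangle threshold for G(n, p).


Number of potential triangles: C(178, 3) = 924176.
Each occurs with probability p³ ≈ (0.524672)³ ≈ 1.44432230e-01.
By linearity: E[X] = C(178, 3)·p³ ≈ 924176 · 1.44432230e-01 ≈ 133480.800554.
Since α = 1/2 < 1, p = c/n^{1/2} ≫ 1/n is above the triangle threshold p ~ 1/n. Asymptotically E[X] ~ (c³/6)·n^{3(1−α)} = (7³/6)·n^{1.5} → ∞; triangles are abundant w.h.p.

E[X] ≈ 133480.800554; in regime p = Θ(1/n^{1/2}) E[X] diverges (above the triangle threshold p ~ 1/n).


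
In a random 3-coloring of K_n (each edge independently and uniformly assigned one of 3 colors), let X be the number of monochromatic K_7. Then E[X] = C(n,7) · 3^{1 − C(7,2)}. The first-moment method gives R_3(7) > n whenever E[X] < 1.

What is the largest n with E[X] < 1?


We need C(n, 7) · 3^{1 − 21} < 1, i.e. C(n, 7) < 3^{21 − 1} = 3486784401.
Check values of n near the boundary:
  n = 78: C(78, 7) = 2641902120; 2641902120 < 3486784401? YES
  n = 79: C(79, 7) = 2898753715; 2898753715 < 3486784401? YES
  n = 80: C(80, 7) = 3176716400; 3176716400 < 3486784401? YES
  n = 81: C(81, 7) = 3477216600; 3477216600 < 3486784401? YES
  n = 82: C(82, 7) = 3801756816; 3801756816 < 3486784401? NO
  n = 83: C(83, 7) = 4151918628; 4151918628 < 3486784401? NO
The largest n with C(n, 7) < 3486784401 is n = 81 (where E[X] = 42928600/43046721 ≈ 0.9972560). Hence R_3(7) > 81, i.e. R_3(7) ≥ 82.

Largest n = 81; hence R_3(7) > 81.


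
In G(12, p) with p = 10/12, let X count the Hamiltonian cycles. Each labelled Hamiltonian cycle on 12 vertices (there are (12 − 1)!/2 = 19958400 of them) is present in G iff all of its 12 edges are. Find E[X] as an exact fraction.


K_12 has (12 − 1)!/2 = 19958400 labelled Hamiltonian cycles.
For each such Hamiltonian cycle H, let X_H = 1 if all 12 edges of H are present in G. Then P[X_H = 1] = p^{12} = (5/6)^{12} = 244140625/2176782336.
By linearity of expectation: E[X] = Σ_H E[X_H] = 19958400 · p^{12} = 19958400 · 244140625/2176782336 = 469970703125/209952.
Numerically: E[X] ≈ 2.23847e+06.

E[X] = 19958400 · (5/6)^{12} = 469970703125/209952 ≈ 2.23847e+06.


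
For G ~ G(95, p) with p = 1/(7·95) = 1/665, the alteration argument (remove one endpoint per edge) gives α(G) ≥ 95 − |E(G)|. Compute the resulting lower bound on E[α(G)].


E[|E(G)|] = C(95, 2)·p = 4465 · (1/665) = 47/7.
E[α(G)] ≥ n − E[|E(G)|] = 95 − 47/7 = 618/7.
Numerically: ≈ 88.285714.
(This is only a lower bound; the true E[α(G)] may be larger.)

E[α(G)] ≥ 618/7 ≈ 88.285714.


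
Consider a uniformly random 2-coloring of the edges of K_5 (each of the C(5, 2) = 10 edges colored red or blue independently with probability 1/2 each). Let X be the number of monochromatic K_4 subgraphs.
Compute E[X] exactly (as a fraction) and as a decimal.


Let X = Σ_S X_S over the C(5, 4) = 5 subsets S of size 4, where X_S = 1 if the K_4 on S is monochromatic.
For a fixed S, the K_4 on S has C(4, 2) = 6 edges. P[all 6 edges red] = (1/2)^6, and likewise for blue, so P[monochromatic] = 2·(1/2)^6 = 2^{1 − 6} = 1/32.
By linearity of expectation: E[X] = C(5, 4) · 2^{1 − 6} = 5 · 1/32 = 5/32.
Numerically: E[X] ≈ 0.156250.

E[X] = C(5,4)·2^(1−C(4,2)) = 5/32 ≈ 0.156250.
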